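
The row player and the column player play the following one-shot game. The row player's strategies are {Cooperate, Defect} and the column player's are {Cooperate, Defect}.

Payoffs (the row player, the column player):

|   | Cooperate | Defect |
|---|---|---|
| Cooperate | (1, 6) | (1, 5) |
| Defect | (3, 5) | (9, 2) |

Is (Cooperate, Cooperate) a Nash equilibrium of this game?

No

At (Cooperate, Cooperate), the row player earns 1; switching to Defect would give 3, so the row player would deviate.
The column player earns 6; switching to Defect would give 5, so the column player has no profitable deviation.
Since at least one player can profitably deviate, this is not a Nash equilibrium.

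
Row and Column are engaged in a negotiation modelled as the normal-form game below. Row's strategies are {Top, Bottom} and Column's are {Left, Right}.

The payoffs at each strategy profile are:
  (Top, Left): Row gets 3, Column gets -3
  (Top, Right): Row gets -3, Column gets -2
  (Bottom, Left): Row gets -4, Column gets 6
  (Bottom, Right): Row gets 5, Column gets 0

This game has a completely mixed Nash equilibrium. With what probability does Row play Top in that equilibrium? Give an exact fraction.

Let p be the probability that Row plays Top. In a completely mixed equilibrium, Column must be indifferent between Left and Right.
Column's expected payoff from Left is −3p + 6(1−p); from Right it is −2p.
Setting these equal: −9p + 6 = −2p, so p = 6/7.

6/7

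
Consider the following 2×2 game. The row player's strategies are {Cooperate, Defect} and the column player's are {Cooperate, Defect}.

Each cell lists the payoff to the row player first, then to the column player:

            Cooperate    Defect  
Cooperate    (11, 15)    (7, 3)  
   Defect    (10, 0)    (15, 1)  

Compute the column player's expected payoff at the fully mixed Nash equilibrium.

First find p, the probability the row player plays Cooperate, from the column player's indifference between Cooperate and Defect: 15p = 3p + (1−p), giving p = 1/13.
Since the column player is indifferent in equilibrium, the column player's expected payoff equals the payoff from either column against (1/13, 12/13). Using Cooperate: 15(1/13) = 15/13.

15/13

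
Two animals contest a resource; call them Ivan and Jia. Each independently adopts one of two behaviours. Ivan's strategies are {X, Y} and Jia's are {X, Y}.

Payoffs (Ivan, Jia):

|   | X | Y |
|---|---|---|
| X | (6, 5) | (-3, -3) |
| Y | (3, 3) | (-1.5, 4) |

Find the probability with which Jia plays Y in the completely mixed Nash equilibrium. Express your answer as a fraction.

Let q be the probability that Jia plays X. In a completely mixed equilibrium, Ivan must be indifferent between X and Y.
Ivan's expected payoff from X is 6q − 3(1−q); from Y it is 3q − 1.5(1−q).
Setting these equal: 9q − 3 = 4.5q − 1.5, so q = 1/3.
Therefore Jia plays Y with probability 1 − 1/3 = 2/3.

2/3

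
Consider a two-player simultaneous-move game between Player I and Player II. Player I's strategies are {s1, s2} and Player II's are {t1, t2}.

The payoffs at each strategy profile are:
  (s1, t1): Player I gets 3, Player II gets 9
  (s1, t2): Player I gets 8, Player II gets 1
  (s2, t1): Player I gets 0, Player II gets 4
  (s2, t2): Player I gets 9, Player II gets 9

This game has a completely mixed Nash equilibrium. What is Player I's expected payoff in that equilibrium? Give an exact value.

First find y, the probability Player II plays t1, from Player I's indifference between s1 and s2: 3y + 8(1−y) = 9(1−y), giving y = 1/4.
Since Player I is indifferent in equilibrium, Player I's expected payoff equals the payoff from either row against (1/4, 3/4). Using s1: 3(1/4) + 8(3/4) = 27/4.

27/4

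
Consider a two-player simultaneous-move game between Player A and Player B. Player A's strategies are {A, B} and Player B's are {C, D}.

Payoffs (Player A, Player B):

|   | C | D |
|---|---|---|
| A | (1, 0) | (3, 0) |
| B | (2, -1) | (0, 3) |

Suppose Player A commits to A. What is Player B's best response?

either — both C and D are best responses

Against A, Player B earns 0 from C and 0 from D.
So either strategy is a best response.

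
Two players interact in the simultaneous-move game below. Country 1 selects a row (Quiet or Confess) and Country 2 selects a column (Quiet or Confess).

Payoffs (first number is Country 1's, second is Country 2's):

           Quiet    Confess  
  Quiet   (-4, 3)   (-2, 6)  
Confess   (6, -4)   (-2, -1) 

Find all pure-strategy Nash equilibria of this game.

(Quiet, Confess) and (Confess, Confess)

(Quiet, Quiet): Country 1 prefers Confess (6 > -4); Country 2 prefers Confess (6 > 3) — not an equilibrium.
(Quiet, Confess): Country 1 gets -2 ≥ -2 from Confess, and Country 2 gets 6 ≥ 3 from Quiet — Nash equilibrium.
(Confess, Quiet): Country 2 prefers Confess (-1 > -4) — not an equilibrium.
(Confess, Confess): Country 1 gets -2 ≥ -2 from Quiet, and Country 2 gets -1 ≥ -4 from Quiet — Nash equilibrium.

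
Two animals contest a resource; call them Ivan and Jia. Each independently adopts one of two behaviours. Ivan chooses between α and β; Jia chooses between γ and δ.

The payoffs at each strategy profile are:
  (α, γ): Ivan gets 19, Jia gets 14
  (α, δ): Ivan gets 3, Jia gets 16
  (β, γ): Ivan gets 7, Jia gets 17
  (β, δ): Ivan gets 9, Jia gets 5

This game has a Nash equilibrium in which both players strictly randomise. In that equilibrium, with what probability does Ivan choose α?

6/7

Let x be the probability that Ivan plays α. In a completely mixed equilibrium, Jia must be indifferent between γ and δ.
Jia's expected payoff from γ is 14x + 17(1−x); from δ it is 16x + 5(1−x).
Setting these equal: −3x + 17 = 11x + 5, so x = 6/7.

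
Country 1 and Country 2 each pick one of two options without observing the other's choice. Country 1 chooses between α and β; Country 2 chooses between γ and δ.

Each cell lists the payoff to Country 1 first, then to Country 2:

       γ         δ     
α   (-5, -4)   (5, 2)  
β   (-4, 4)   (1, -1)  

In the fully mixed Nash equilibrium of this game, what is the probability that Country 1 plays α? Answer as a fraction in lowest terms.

5/11

Let p be the probability that Country 1 plays α. In a completely mixed equilibrium, Country 2 must be indifferent between γ and δ.
Country 2's expected payoff from γ is −4p + 4(1−p); from δ it is 2p − (1−p).
Setting these equal: −8p + 4 = 3p − 1, so p = 5/11.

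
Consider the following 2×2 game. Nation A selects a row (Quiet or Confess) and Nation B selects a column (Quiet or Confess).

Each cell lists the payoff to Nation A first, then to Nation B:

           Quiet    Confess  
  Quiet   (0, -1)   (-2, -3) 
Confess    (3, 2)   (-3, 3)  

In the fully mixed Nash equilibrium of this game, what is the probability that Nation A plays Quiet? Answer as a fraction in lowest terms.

Let r be the probability that Nation A plays Quiet. In a completely mixed equilibrium, Nation B must be indifferent between Quiet and Confess.
Nation B's expected payoff from Quiet is −r + 2(1−r); from Confess it is −3r + 3(1−r).
Setting these equal: −3r + 2 = −6r + 3, so r = 1/3.

1/3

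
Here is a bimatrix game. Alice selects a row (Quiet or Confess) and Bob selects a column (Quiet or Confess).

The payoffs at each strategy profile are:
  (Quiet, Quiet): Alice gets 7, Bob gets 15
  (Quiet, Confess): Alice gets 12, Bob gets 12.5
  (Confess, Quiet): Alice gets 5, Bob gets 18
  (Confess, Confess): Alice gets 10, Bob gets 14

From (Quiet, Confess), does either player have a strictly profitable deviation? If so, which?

Bob

Alice at (Quiet, Confess) earns 12; deviating to Confess yields 10 — not better.
Bob earns 12.5; deviating to Quiet yields 15 — a strict improvement.
Only Bob has a strictly profitable deviation.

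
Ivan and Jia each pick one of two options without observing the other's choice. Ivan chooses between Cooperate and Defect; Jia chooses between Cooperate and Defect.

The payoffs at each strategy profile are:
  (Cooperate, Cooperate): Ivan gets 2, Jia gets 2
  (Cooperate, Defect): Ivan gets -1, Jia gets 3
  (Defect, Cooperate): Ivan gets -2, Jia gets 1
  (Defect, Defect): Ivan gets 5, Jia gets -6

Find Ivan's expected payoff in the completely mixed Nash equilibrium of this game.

4/5

First find q, the probability Jia plays Cooperate, from Ivan's indifference between Cooperate and Defect: 2q − (1−q) = −2q + 5(1−q), giving q = 3/5.
Since Ivan is indifferent in equilibrium, Ivan's expected payoff equals the payoff from either row against (3/5, 2/5). Using Cooperate: 2(3/5) − (2/5) = 4/5.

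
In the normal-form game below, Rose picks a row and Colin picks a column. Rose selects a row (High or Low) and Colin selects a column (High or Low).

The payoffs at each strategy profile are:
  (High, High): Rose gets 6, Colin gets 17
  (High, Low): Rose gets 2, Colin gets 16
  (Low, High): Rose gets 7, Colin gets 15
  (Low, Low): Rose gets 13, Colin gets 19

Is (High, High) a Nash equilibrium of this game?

No

At (High, High), Rose earns 6; switching to Low would give 7, so Rose would deviate.
Colin earns 17; switching to Low would give 16, so Colin has no profitable deviation.
Since at least one player can profitably deviate, this is not a Nash equilibrium.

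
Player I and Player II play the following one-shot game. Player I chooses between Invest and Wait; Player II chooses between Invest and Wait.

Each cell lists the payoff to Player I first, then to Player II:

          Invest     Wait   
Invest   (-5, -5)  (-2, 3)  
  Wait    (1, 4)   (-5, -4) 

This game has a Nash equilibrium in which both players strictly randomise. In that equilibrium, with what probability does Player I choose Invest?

Let x be the probability that Player I plays Invest. In a completely mixed equilibrium, Player II must be indifferent between Invest and Wait.
Player II's expected payoff from Invest is −5x + 4(1−x); from Wait it is 3x − 4(1−x).
Setting these equal: −9x + 4 = 7x − 4, so x = 1/2.

1/2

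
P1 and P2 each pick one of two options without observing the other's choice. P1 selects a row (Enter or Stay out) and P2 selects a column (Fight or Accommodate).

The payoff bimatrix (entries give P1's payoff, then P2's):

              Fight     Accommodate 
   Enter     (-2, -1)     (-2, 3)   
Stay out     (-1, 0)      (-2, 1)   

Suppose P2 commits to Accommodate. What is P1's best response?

Against Accommodate, P1 earns -2 from Enter and -2 from Stay out.
So either strategy is a best response.

either — both Enter and Stay out are best responses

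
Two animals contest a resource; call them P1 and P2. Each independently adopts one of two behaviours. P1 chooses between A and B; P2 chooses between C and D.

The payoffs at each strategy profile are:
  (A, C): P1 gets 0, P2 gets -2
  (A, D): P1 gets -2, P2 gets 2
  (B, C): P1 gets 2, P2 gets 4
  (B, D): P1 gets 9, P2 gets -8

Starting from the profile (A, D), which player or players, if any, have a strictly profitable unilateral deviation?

P1

P1 at (A, D) earns -2; deviating to B yields 9 — a strict improvement.
P2 earns 2; deviating to C yields -2 — not better.
Only P1 has a strictly profitable deviation.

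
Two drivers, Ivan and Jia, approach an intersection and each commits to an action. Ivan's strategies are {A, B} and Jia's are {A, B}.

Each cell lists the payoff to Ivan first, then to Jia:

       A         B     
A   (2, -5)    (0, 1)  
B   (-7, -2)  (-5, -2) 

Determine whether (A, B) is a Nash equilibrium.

At (A, B), Ivan earns 0; switching to B would give -5, so Ivan has no profitable deviation.
Jia earns 1; switching to A would give -5, so Jia has no profitable deviation.
Neither player can gain by a unilateral deviation, so this profile is a Nash equilibrium.

Yes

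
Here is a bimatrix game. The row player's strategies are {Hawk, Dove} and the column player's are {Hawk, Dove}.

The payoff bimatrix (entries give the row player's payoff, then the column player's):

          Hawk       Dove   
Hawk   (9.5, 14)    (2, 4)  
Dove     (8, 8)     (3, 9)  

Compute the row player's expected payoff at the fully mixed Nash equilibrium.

5

First find y, the probability the column player plays Hawk, from the row player's indifference between Hawk and Dove: 9.5y + 2(1−y) = 8y + 3(1−y), giving y = 2/5.
Since the row player is indifferent in equilibrium, the row player's expected payoff equals the payoff from either row against (2/5, 3/5). Using Hawk: 9.5(2/5) + 2(3/5) = 5.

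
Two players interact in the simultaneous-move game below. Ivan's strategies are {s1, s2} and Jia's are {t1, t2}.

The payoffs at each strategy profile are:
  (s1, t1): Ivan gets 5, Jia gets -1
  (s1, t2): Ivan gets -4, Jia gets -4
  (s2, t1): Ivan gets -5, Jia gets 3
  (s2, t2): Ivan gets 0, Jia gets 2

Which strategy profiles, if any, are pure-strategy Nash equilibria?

(s1, t1): Ivan gets 5 ≥ -5 from s2, and Jia gets -1 ≥ -4 from t2 — Nash equilibrium.
(s1, t2): Ivan prefers s2 (0 > -4); Jia prefers t1 (-1 > -4) — not an equilibrium.
(s2, t1): Ivan prefers s1 (5 > -5) — not an equilibrium.
(s2, t2): Jia prefers t1 (3 > 2) — not an equilibrium.

(s1, t1)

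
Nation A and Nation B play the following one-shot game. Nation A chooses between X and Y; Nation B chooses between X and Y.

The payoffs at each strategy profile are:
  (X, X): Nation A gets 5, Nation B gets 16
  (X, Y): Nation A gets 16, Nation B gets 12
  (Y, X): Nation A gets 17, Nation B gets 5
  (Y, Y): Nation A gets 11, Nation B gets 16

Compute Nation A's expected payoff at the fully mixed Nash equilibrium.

217/17

First find q, the probability Nation B plays X, from Nation A's indifference between X and Y: 5q + 16(1−q) = 17q + 11(1−q), giving q = 5/17.
Since Nation A is indifferent in equilibrium, Nation A's expected payoff equals the payoff from either row against (5/17, 12/17). Using X: 5(5/17) + 16(12/17) = 217/17.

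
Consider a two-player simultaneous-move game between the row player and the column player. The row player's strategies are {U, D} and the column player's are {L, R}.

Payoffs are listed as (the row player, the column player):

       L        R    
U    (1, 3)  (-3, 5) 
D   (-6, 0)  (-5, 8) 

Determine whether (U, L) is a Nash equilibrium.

No

At (U, L), the row player earns 1; switching to D would give -6, so the row player has no profitable deviation.
The column player earns 3; switching to R would give 5, so the column player would deviate.
Since at least one player can profitably deviate, this is not a Nash equilibrium.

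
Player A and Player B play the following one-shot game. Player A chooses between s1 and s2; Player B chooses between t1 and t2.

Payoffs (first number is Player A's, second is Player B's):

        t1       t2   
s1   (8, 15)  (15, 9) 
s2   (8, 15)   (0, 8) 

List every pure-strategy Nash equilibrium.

(s1, t1) and (s2, t1)

(s1, t1): Player A gets 8 ≥ 8 from s2, and Player B gets 15 ≥ 9 from t2 — Nash equilibrium.
(s1, t2): Player B prefers t1 (15 > 9) — not an equilibrium.
(s2, t1): Player A gets 8 ≥ 8 from s1, and Player B gets 15 ≥ 8 from t2 — Nash equilibrium.
(s2, t2): Player A prefers s1 (15 > 0); Player B prefers t1 (15 > 8) — not an equilibrium.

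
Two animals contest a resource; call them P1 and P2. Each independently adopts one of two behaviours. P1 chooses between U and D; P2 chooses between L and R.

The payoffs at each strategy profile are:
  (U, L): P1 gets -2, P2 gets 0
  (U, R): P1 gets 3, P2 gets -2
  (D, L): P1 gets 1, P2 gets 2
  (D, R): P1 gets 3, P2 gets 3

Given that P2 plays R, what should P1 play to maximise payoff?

either — both U and D are best responses

Against R, P1 earns 3 from U and 3 from D.
So either strategy is a best response.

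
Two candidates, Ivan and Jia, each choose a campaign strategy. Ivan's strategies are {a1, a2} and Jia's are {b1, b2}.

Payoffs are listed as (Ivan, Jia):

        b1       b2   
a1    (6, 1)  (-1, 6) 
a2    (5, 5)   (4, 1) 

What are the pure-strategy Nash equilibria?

none

(a1, b1): Jia prefers b2 (6 > 1) — not an equilibrium.
(a1, b2): Ivan prefers a2 (4 > -1) — not an equilibrium.
(a2, b1): Ivan prefers a1 (6 > 5) — not an equilibrium.
(a2, b2): Jia prefers b1 (5 > 1) — not an equilibrium.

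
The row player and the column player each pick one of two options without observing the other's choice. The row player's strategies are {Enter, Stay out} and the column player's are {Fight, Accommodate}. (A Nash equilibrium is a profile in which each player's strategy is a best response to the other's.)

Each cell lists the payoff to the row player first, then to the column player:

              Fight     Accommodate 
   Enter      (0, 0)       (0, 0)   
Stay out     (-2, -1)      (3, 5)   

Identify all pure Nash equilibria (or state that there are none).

(Enter, Fight): the row player gets 0 ≥ -2 from Stay out, and the column player gets 0 ≥ 0 from Accommodate — Nash equilibrium.
(Enter, Accommodate): the row player prefers Stay out (3 > 0) — not an equilibrium.
(Stay out, Fight): the row player prefers Enter (0 > -2); the column player prefers Accommodate (5 > -1) — not an equilibrium.
(Stay out, Accommodate): the row player gets 3 ≥ 0 from Enter, and the column player gets 5 ≥ -1 from Fight — Nash equilibrium.

(Enter, Fight) and (Stay out, Accommodate)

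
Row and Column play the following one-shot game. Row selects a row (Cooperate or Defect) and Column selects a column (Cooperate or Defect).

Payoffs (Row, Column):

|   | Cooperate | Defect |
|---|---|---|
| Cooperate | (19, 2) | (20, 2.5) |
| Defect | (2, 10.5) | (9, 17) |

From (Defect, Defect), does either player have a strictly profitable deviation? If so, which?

Row at (Defect, Defect) earns 9; deviating to Cooperate yields 20 — a strict improvement.
Column earns 17; deviating to Cooperate yields 10.5 — not better.
Only Row has a strictly profitable deviation.

Row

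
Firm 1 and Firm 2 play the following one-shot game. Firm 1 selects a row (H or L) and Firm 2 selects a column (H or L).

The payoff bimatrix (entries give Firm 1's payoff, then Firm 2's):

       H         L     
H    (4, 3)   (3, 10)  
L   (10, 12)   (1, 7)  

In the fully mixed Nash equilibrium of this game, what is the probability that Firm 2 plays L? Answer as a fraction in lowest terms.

3/4

Let y be the probability that Firm 2 plays H. In a completely mixed equilibrium, Firm 1 must be indifferent between H and L.
Firm 1's expected payoff from H is 4y + 3(1−y); from L it is 10y + (1−y).
Setting these equal: y + 3 = 9y + 1, so y = 1/4.
Therefore Firm 2 plays L with probability 1 − 1/4 = 3/4.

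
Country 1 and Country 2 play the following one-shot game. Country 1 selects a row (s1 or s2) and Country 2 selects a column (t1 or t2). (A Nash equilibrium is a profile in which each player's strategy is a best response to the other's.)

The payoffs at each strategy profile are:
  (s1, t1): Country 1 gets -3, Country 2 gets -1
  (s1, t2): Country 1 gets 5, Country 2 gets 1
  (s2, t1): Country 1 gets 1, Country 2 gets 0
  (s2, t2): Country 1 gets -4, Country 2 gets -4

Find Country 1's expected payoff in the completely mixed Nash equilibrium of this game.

-7/13

First find q, the probability Country 2 plays t1, from Country 1's indifference between s1 and s2: −3q + 5(1−q) = q − 4(1−q), giving q = 9/13.
Since Country 1 is indifferent in equilibrium, Country 1's expected payoff equals the payoff from either row against (9/13, 4/13). Using s1: −3(9/13) + 5(4/13) = -7/13.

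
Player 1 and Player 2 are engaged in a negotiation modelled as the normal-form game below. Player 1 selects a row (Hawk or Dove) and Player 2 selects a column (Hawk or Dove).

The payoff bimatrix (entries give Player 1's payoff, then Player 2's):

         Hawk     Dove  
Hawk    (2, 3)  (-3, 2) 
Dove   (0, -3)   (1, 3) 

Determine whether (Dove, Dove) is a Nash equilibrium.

At (Dove, Dove), Player 1 earns 1; switching to Hawk would give -3, so Player 1 has no profitable deviation.
Player 2 earns 3; switching to Hawk would give -3, so Player 2 has no profitable deviation.
Neither player can gain by a unilateral deviation, so this profile is a Nash equilibrium.

Yes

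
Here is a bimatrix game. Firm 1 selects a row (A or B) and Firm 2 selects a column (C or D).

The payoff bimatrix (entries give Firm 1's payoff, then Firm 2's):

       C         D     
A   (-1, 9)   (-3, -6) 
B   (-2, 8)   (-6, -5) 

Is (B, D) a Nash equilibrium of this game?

No

At (B, D), Firm 1 earns -6; switching to A would give -3, so Firm 1 would deviate.
Firm 2 earns -5; switching to C would give 8, so Firm 2 would deviate.
Since at least one player can profitably deviate, this is not a Nash equilibrium.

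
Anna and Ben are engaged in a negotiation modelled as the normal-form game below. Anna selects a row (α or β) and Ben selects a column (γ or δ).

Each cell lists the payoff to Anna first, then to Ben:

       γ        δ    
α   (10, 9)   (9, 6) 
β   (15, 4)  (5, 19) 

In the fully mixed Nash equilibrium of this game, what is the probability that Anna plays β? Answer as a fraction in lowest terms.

1/6

Let p be the probability that Anna plays α. In a completely mixed equilibrium, Ben must be indifferent between γ and δ.
Ben's expected payoff from γ is 9p + 4(1−p); from δ it is 6p + 19(1−p).
Setting these equal: 5p + 4 = −13p + 19, so p = 5/6.
Therefore Anna plays β with probability 1 − 5/6 = 1/6.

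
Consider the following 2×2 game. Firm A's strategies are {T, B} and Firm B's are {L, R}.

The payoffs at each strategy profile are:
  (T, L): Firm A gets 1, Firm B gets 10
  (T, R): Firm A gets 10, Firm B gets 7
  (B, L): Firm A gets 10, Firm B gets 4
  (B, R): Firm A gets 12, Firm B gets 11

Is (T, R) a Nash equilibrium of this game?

No

At (T, R), Firm A earns 10; switching to B would give 12, so Firm A would deviate.
Firm B earns 7; switching to L would give 10, so Firm B would deviate.
Since at least one player can profitably deviate, this is not a Nash equilibrium.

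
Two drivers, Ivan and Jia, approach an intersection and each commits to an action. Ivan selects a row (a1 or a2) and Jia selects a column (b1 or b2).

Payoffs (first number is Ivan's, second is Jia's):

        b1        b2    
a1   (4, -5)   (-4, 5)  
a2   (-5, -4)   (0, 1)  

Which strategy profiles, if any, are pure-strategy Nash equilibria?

(a2, b2)

(a1, b1): Jia prefers b2 (5 > -5) — not an equilibrium.
(a1, b2): Ivan prefers a2 (0 > -4) — not an equilibrium.
(a2, b1): Ivan prefers a1 (4 > -5); Jia prefers b2 (1 > -4) — not an equilibrium.
(a2, b2): Ivan gets 0 ≥ -4 from a1, and Jia gets 1 ≥ -4 from b1 — Nash equilibrium.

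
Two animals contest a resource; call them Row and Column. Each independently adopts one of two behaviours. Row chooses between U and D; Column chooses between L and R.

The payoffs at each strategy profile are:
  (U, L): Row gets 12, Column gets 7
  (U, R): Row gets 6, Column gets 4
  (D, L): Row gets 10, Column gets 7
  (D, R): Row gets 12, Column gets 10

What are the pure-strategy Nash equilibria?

(U, L): Row gets 12 ≥ 10 from D, and Column gets 7 ≥ 4 from R — Nash equilibrium.
(U, R): Row prefers D (12 > 6); Column prefers L (7 > 4) — not an equilibrium.
(D, L): Row prefers U (12 > 10); Column prefers R (10 > 7) — not an equilibrium.
(D, R): Row gets 12 ≥ 6 from U, and Column gets 10 ≥ 7 from L — Nash equilibrium.

(U, L) and (D, R)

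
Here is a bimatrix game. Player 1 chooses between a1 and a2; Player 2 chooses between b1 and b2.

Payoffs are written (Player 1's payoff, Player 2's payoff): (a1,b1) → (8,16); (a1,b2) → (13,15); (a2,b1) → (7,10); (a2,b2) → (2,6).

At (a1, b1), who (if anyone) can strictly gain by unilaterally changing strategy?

Neither

Player 1 at (a1, b1) earns 8; deviating to a2 yields 7 — not better.
Player 2 earns 16; deviating to b2 yields 15 — not better.
Neither player can strictly improve; the profile is a Nash equilibrium.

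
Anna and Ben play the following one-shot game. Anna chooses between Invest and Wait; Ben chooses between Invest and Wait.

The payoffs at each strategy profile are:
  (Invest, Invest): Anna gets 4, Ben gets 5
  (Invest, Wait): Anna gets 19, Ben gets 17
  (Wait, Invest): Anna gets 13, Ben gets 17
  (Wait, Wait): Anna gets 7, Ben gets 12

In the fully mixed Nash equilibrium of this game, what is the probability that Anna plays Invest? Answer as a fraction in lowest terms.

5/17

Let p be the probability that Anna plays Invest. In a completely mixed equilibrium, Ben must be indifferent between Invest and Wait.
Ben's expected payoff from Invest is 5p + 17(1−p); from Wait it is 17p + 12(1−p).
Setting these equal: −12p + 17 = 5p + 12, so p = 5/17.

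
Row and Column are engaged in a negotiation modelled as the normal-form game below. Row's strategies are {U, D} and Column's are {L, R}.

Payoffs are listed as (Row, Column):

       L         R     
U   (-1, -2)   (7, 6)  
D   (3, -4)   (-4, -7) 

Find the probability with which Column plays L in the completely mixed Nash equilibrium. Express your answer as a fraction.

Let c be the probability that Column plays L. In a completely mixed equilibrium, Row must be indifferent between U and D.
Row's expected payoff from U is −c + 7(1−c); from D it is 3c − 4(1−c).
Setting these equal: −8c + 7 = 7c − 4, so c = 11/15.

11/15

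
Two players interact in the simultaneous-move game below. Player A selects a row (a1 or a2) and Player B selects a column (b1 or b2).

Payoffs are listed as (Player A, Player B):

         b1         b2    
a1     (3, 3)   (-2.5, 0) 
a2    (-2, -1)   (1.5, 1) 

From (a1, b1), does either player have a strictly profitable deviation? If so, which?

Player A at (a1, b1) earns 3; deviating to a2 yields -2 — not better.
Player B earns 3; deviating to b2 yields 0 — not better.
Neither player can strictly improve; the profile is a Nash equilibrium.

Neither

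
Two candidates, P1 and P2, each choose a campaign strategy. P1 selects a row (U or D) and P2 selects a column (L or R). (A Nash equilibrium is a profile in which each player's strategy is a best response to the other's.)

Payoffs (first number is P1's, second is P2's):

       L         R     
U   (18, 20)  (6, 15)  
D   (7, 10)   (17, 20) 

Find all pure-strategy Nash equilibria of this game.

(U, L) and (D, R)

(U, L): P1 gets 18 ≥ 7 from D, and P2 gets 20 ≥ 15 from R — Nash equilibrium.
(U, R): P1 prefers D (17 > 6); P2 prefers L (20 > 15) — not an equilibrium.
(D, L): P1 prefers U (18 > 7); P2 prefers R (20 > 10) — not an equilibrium.
(D, R): P1 gets 17 ≥ 6 from U, and P2 gets 20 ≥ 10 from L — Nash equilibrium.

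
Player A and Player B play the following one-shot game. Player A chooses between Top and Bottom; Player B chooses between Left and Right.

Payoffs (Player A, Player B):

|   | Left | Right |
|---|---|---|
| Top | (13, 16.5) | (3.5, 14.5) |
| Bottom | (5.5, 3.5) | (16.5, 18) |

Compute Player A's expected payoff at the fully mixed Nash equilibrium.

781/82

First find y, the probability Player B plays Left, from Player A's indifference between Top and Bottom: 13y + 3.5(1−y) = 5.5y + 16.5(1−y), giving y = 26/41.
Since Player A is indifferent in equilibrium, Player A's expected payoff equals the payoff from either row against (26/41, 15/41). Using Top: 13(26/41) + 3.5(15/41) = 781/82.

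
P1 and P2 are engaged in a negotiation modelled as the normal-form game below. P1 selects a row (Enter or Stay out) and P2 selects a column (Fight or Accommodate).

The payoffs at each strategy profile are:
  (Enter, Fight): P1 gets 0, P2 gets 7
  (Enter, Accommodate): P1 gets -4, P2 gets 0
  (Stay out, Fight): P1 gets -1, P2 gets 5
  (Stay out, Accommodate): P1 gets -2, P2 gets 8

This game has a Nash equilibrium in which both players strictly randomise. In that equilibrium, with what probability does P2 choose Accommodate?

Let y be the probability that P2 plays Fight. In a completely mixed equilibrium, P1 must be indifferent between Enter and Stay out.
P1's expected payoff from Enter is −4(1−y); from Stay out it is −y − 2(1−y).
Setting these equal: 4y − 4 = y − 2, so y = 2/3.
Therefore P2 plays Accommodate with probability 1 − 2/3 = 1/3.

1/3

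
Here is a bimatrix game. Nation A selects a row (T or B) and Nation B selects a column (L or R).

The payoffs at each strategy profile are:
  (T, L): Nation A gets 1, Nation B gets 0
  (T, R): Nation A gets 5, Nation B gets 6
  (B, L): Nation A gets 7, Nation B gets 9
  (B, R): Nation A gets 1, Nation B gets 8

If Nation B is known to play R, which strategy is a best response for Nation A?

Against R, Nation A earns 5 from T and 1 from B.
So T is the best response.

T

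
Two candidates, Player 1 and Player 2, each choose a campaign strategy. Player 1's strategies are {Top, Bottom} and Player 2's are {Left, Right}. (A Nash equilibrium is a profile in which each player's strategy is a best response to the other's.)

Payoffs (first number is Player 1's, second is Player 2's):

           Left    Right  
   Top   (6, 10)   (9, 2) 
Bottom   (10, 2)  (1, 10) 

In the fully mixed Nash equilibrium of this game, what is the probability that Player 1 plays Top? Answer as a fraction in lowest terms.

Let x be the probability that Player 1 plays Top. In a completely mixed equilibrium, Player 2 must be indifferent between Left and Right.
Player 2's expected payoff from Left is 10x + 2(1−x); from Right it is 2x + 10(1−x).
Setting these equal: 8x + 2 = −8x + 10, so x = 1/2.

1/2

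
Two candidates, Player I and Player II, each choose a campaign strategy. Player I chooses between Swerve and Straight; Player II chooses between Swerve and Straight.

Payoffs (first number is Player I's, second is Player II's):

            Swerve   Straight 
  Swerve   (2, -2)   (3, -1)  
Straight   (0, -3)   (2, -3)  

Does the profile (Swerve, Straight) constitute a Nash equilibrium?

Yes

At (Swerve, Straight), Player I earns 3; switching to Straight would give 2, so Player I has no profitable deviation.
Player II earns -1; switching to Swerve would give -2, so Player II has no profitable deviation.
Neither player can gain by a unilateral deviation, so this profile is a Nash equilibrium.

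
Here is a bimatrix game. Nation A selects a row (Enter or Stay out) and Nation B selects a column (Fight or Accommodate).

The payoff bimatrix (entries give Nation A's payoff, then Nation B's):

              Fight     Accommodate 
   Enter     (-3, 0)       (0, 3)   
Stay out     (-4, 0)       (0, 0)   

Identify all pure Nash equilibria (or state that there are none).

(Enter, Fight): Nation B prefers Accommodate (3 > 0) — not an equilibrium.
(Enter, Accommodate): Nation A gets 0 ≥ 0 from Stay out, and Nation B gets 3 ≥ 0 from Fight — Nash equilibrium.
(Stay out, Fight): Nation A prefers Enter (-3 > -4) — not an equilibrium.
(Stay out, Accommodate): Nation A gets 0 ≥ 0 from Enter, and Nation B gets 0 ≥ 0 from Fight — Nash equilibrium.

(Enter, Accommodate) and (Stay out, Accommodate)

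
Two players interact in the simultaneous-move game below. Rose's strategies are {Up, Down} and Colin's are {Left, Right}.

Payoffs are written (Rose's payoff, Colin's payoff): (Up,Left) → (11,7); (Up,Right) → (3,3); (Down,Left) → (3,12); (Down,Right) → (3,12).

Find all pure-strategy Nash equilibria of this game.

(Up, Left): Rose gets 11 ≥ 3 from Down, and Colin gets 7 ≥ 3 from Right — Nash equilibrium.
(Up, Right): Colin prefers Left (7 > 3) — not an equilibrium.
(Down, Left): Rose prefers Up (11 > 3) — not an equilibrium.
(Down, Right): Rose gets 3 ≥ 3 from Up, and Colin gets 12 ≥ 12 from Left — Nash equilibrium.

(Up, Left) and (Down, Right)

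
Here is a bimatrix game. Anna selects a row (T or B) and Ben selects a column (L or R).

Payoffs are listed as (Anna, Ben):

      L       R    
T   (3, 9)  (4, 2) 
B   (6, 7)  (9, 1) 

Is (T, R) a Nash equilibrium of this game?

No

At (T, R), Anna earns 4; switching to B would give 9, so Anna would deviate.
Ben earns 2; switching to L would give 9, so Ben would deviate.
Since at least one player can profitably deviate, this is not a Nash equilibrium.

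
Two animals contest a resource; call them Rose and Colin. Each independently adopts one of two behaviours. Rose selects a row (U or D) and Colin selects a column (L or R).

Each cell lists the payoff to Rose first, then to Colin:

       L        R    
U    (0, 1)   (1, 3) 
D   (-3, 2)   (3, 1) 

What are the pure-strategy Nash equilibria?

(U, L): Colin prefers R (3 > 1) — not an equilibrium.
(U, R): Rose prefers D (3 > 1) — not an equilibrium.
(D, L): Rose prefers U (0 > -3) — not an equilibrium.
(D, R): Colin prefers L (2 > 1) — not an equilibrium.

none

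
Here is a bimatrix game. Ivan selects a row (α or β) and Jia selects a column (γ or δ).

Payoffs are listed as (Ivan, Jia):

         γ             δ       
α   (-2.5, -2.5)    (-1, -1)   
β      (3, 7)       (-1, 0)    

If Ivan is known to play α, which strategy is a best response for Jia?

Against α, Jia earns -2.5 from γ and -1 from δ.
So δ is the best response.

δ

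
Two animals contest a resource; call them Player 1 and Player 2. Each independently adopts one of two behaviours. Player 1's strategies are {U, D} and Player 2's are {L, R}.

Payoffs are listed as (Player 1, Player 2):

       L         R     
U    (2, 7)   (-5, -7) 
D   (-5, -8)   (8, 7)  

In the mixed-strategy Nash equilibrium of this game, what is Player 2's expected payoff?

First find p, the probability Player 1 plays U, from Player 2's indifference between L and R: 7p − 8(1−p) = −7p + 7(1−p), giving p = 15/29.
Since Player 2 is indifferent in equilibrium, Player 2's expected payoff equals the payoff from either column against (15/29, 14/29). Using L: 7(15/29) − 8(14/29) = -7/29.

-7/29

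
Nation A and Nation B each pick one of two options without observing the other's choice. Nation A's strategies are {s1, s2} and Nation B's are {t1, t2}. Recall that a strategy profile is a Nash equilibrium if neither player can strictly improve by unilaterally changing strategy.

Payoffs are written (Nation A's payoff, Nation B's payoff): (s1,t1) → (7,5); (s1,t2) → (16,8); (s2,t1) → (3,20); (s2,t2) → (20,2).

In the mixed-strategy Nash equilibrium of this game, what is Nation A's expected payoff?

23/2

First find y, the probability Nation B plays t1, from Nation A's indifference between s1 and s2: 7y + 16(1−y) = 3y + 20(1−y), giving y = 1/2.
Since Nation A is indifferent in equilibrium, Nation A's expected payoff equals the payoff from either row against (1/2, 1/2). Using s1: 7(1/2) + 16(1/2) = 23/2.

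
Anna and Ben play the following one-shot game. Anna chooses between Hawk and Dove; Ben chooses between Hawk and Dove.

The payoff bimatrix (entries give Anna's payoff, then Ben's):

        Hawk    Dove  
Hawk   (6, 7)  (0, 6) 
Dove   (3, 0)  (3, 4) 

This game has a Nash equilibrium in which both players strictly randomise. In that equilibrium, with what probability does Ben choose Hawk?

1/2

Let y be the probability that Ben plays Hawk. In a completely mixed equilibrium, Anna must be indifferent between Hawk and Dove.
Anna's expected payoff from Hawk is 6y; from Dove it is 3y + 3(1−y).
Setting these equal: 6y = 3, so y = 1/2.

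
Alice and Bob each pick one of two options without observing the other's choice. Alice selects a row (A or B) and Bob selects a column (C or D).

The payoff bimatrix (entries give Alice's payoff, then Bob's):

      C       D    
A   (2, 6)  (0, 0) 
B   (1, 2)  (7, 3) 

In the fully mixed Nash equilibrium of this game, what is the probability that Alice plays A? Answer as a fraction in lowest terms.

1/7

Let p be the probability that Alice plays A. In a completely mixed equilibrium, Bob must be indifferent between C and D.
Bob's expected payoff from C is 6p + 2(1−p); from D it is 3(1−p).
Setting these equal: 4p + 2 = −3p + 3, so p = 1/7.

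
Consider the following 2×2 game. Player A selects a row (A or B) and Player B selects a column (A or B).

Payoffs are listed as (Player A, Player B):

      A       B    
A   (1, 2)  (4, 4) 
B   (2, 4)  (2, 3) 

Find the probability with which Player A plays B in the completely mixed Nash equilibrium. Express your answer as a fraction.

Let x be the probability that Player A plays A. In a completely mixed equilibrium, Player B must be indifferent between A and B.
Player B's expected payoff from A is 2x + 4(1−x); from B it is 4x + 3(1−x).
Setting these equal: −2x + 4 = x + 3, so x = 1/3.
Therefore Player A plays B with probability 1 − 1/3 = 2/3.

2/3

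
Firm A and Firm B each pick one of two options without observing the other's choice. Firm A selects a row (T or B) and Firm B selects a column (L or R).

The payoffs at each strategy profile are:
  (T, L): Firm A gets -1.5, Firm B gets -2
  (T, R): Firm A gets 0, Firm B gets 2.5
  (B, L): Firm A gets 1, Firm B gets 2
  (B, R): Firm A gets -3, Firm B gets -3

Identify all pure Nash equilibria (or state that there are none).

(T, L): Firm A prefers B (1 > -1.5); Firm B prefers R (2.5 > -2) — not an equilibrium.
(T, R): Firm A gets 0 ≥ -3 from B, and Firm B gets 2.5 ≥ -2 from L — Nash equilibrium.
(B, L): Firm A gets 1 ≥ -1.5 from T, and Firm B gets 2 ≥ -3 from R — Nash equilibrium.
(B, R): Firm A prefers T (0 > -3); Firm B prefers L (2 > -3) — not an equilibrium.

(T, R) and (B, L)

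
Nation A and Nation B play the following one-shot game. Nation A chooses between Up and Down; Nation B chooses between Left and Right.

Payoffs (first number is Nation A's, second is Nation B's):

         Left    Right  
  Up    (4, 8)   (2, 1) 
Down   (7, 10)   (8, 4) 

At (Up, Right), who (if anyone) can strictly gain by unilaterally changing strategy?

Both

Nation A at (Up, Right) earns 2; deviating to Down yields 8 — a strict improvement.
Nation B earns 1; deviating to Left yields 8 — a strict improvement.
Both Nation A and Nation B have strictly profitable deviations.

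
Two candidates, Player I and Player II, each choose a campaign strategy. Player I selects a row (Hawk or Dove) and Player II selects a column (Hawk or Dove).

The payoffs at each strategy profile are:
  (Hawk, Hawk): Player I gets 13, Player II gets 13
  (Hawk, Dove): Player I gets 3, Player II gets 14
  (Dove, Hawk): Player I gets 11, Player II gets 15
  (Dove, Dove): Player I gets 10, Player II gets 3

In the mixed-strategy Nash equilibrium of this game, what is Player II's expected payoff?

171/13

First find x, the probability Player I plays Hawk, from Player II's indifference between Hawk and Dove: 13x + 15(1−x) = 14x + 3(1−x), giving x = 12/13.
Since Player II is indifferent in equilibrium, Player II's expected payoff equals the payoff from either column against (12/13, 1/13). Using Hawk: 13(12/13) + 15(1/13) = 171/13.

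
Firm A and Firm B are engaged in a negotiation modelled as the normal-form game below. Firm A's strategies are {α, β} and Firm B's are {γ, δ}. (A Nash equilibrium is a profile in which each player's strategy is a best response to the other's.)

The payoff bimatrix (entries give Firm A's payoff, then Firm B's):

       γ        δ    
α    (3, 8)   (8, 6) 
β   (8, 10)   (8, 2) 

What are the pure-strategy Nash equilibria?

(β, γ)

(α, γ): Firm A prefers β (8 > 3) — not an equilibrium.
(α, δ): Firm B prefers γ (8 > 6) — not an equilibrium.
(β, γ): Firm A gets 8 ≥ 3 from α, and Firm B gets 10 ≥ 2 from δ — Nash equilibrium.
(β, δ): Firm B prefers γ (10 > 2) — not an equilibrium.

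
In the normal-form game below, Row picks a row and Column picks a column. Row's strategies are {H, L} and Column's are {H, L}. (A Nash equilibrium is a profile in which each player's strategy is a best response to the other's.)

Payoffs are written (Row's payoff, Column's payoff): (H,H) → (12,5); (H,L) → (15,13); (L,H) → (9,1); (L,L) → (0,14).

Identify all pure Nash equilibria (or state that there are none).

(H, L)

(H, H): Column prefers L (13 > 5) — not an equilibrium.
(H, L): Row gets 15 ≥ 0 from L, and Column gets 13 ≥ 5 from H — Nash equilibrium.
(L, H): Row prefers H (12 > 9); Column prefers L (14 > 1) — not an equilibrium.
(L, L): Row prefers H (15 > 0) — not an equilibrium.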